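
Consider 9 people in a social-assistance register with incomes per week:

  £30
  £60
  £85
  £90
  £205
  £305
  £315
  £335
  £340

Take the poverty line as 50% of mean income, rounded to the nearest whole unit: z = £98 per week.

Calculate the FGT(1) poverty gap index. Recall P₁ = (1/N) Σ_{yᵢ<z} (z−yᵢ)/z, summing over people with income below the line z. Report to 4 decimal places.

0.1440

Below z: £30, £60, £85, £90 (q = 4 of N = 9).
Gap ratios (z−y)/z: (98−30)/98 = 0.6939; (98−60)/98 = 0.3878; (98−85)/98 = 0.1327; (98−90)/98 = 0.0816.
Σ = 1.295918. Dividing by the full population N = 9 gives P₁ = 0.1440.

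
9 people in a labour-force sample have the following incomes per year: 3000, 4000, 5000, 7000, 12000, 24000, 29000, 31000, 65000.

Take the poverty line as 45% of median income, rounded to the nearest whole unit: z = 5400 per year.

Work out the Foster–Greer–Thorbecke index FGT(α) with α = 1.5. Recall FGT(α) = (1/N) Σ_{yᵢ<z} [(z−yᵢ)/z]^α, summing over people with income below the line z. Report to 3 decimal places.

0.050

Incomes under z: 3000, 4000, 5000 (q = 3 of N = 9).
Shortfall ratios: (5400−3000)/5400 = 0.4444; (5400−4000)/5400 = 0.2593; (5400−5000)/5400 = 0.0741.
Raised to α = 1.5: 0.29630; 0.13201; 0.02016.
Sum = 0.448465; FGT(1.5) = 0.448465 / 9 = 0.050.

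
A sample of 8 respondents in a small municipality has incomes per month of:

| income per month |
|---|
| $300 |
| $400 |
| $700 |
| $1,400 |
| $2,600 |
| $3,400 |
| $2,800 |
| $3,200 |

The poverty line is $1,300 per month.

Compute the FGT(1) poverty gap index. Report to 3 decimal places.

0.240

Poor units: $300, $400, $700 (q = 3 of N = 8).
Shortfall ratios: (1300−300)/1300 = 0.7692; (1300−400)/1300 = 0.6923; (1300−700)/1300 = 0.4615.
Sum of shortfalls = 1.923077; P₁ averages over all N: 1.923077 / 8 = 0.240.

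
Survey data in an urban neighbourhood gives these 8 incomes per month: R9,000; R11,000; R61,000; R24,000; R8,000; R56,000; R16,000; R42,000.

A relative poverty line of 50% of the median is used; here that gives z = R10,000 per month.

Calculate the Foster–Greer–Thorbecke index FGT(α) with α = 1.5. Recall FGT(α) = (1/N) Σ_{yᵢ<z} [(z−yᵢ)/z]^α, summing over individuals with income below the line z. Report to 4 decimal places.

Poor units: R8,000, R9,000 (q = 2 of N = 8).
Gap ratios (z−y)/z: (10000−8000)/10000 = 0.2000; (10000−9000)/10000 = 0.1000.
Raised to α = 1.5: 0.08944; 0.03162.
Sum = 0.121065; FGT(1.5) = 0.121065 / 8 = 0.0151.

0.0151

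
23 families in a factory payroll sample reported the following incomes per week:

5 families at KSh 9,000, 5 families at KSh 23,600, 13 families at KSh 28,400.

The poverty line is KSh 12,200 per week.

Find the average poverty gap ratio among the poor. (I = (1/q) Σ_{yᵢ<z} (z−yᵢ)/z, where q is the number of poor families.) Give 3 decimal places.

Poor units: 5×KSh 9,000 (q = 5 of N = 23).
Relative gaps: 0.2623 (×5); sum = 1.311475.
I averages over the q = 5 poor units only: 1.311475 / 5 = 0.262.

0.262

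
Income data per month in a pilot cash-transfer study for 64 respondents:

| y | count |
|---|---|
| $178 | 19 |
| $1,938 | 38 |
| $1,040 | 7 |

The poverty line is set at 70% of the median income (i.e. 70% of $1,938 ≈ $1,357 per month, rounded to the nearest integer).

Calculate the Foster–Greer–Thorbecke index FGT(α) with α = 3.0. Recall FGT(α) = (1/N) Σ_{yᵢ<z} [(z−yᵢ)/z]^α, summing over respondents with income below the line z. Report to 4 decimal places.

Incomes under z: 19×$178, 7×$1,040 (q = 26 of N = 64).
Shortfall ratios: (1357−178)/1357 = 0.8688 (×19); (1357−1040)/1357 = 0.2336 (×7).
Raised to α = 3.0: 0.65585 (×19); 0.01275 (×7).
Sum = 12.550309; FGT(3.0) = 12.550309 / 64 = 0.1961.

0.1961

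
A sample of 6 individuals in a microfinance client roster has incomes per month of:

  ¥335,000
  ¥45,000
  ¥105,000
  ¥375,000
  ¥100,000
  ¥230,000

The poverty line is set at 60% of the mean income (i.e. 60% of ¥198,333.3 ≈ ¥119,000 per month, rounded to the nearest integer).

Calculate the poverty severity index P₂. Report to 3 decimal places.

Below the line: ¥45,000, ¥100,000, ¥105,000 (q = 3 of N = 6).
Shortfall ratios: (119000−45000)/119000 = 0.6218; (119000−100000)/119000 = 0.1597; (119000−105000)/119000 = 0.1176.
Squared: 0.3867; 0.0255; 0.0138.
Sum = 0.426029; P₂ = 0.426029 / 6 = 0.071.

0.071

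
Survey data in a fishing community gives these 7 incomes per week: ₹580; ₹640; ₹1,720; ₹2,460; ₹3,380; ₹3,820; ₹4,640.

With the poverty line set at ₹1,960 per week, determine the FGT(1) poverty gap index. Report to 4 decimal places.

0.2143

Below the line: ₹580, ₹640, ₹1,720 (q = 3 of N = 7).
Normalized shortfalls: (1960−580)/1960 = 0.7041; (1960−640)/1960 = 0.6735; (1960−1720)/1960 = 0.1224.
Sum of shortfalls = 1.500000; P₁ averages over all N: 1.500000 / 7 = 0.2143.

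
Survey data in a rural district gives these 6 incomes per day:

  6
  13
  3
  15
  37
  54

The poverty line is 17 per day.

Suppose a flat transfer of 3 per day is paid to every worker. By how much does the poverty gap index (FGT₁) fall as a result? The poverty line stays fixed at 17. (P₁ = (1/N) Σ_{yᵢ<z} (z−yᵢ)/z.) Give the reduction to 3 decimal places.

0.108

Before: below the line — 3, 6, 13, 15; poverty gap index (FGT₁) = 0.30392.
After the 3 transfer: below the line — 6, 9, 16; poverty gap index (FGT₁) = 0.19608.
Reduction = 0.30392 − 0.19608 = 0.108.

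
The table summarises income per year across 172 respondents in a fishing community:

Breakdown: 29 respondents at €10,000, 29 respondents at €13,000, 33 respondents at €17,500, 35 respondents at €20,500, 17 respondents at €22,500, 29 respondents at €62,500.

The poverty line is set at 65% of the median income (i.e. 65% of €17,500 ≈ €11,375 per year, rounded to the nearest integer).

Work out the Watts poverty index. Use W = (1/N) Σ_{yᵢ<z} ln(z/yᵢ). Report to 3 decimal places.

0.022

Below z: 29×€10,000 (q = 29 of N = 172).
ln(z/y) terms: ln(11375/10000) = 0.1288 (×29).
W = 3.736153 / 172 = 0.022.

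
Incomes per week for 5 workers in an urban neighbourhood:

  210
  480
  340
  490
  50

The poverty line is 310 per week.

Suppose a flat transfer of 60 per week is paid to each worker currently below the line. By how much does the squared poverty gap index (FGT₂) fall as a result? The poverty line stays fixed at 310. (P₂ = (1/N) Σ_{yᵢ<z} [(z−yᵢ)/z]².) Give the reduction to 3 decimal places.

Before: below the line — 50, 210; squared poverty gap index (FGT₂) = 0.16150.
After the 60 transfer: below the line — 110, 270; squared poverty gap index (FGT₂) = 0.08658.
Reduction = 0.16150 − 0.08658 = 0.075.

0.075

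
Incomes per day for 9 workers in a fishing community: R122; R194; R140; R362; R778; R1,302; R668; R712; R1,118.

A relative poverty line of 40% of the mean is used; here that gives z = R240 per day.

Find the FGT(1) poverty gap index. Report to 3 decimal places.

Incomes under z: R122, R140, R194 (q = 3 of N = 9).
Shortfall ratios: (240−122)/240 = 0.4917; (240−140)/240 = 0.4167; (240−194)/240 = 0.1917.
Sum of shortfalls = 1.100000; P₁ averages over all N: 1.100000 / 9 = 0.122.

0.122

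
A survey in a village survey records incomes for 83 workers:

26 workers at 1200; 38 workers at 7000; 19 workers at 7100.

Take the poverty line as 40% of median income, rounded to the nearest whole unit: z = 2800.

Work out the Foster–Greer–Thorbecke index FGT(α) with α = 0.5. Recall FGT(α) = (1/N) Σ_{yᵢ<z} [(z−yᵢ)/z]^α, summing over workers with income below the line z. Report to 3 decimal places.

Poor units: 26×1200 (q = 26 of N = 83).
Gap ratios (z−y)/z: (2800−1200)/2800 = 0.5714 (×26).
Raised to α = 0.5: 0.75593 (×26).
Sum = 19.654153; FGT(0.5) = 19.654153 / 83 = 0.237.

0.237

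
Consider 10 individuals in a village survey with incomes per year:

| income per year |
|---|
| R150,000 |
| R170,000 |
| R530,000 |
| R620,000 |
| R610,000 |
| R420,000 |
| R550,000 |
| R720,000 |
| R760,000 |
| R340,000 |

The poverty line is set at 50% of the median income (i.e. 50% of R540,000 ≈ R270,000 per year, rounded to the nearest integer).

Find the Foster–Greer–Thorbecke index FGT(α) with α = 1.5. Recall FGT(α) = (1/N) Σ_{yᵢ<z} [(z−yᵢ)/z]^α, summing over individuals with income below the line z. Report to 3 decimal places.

0.052

Below the line: R150,000, R170,000 (q = 2 of N = 10).
Relative gaps: (270000−150000)/270000 = 0.4444; (270000−170000)/270000 = 0.3704.
Raised to α = 1.5: 0.29630; 0.22540.
Sum = 0.521697; FGT(1.5) = 0.521697 / 10 = 0.052.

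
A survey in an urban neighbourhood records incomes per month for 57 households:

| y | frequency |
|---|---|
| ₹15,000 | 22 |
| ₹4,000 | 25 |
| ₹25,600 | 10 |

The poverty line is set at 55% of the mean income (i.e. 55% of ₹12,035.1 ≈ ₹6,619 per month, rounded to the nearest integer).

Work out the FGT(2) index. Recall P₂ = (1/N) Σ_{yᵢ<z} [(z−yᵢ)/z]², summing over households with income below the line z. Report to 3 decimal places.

Below z: 25×₹4,000 (q = 25 of N = 57).
Gap ratios (z−y)/z: (6619−4000)/6619 = 0.3957 (×25).
Squared: 0.1566 (×25).
Sum = 3.914049; P₂ = 3.914049 / 57 = 0.069.

0.069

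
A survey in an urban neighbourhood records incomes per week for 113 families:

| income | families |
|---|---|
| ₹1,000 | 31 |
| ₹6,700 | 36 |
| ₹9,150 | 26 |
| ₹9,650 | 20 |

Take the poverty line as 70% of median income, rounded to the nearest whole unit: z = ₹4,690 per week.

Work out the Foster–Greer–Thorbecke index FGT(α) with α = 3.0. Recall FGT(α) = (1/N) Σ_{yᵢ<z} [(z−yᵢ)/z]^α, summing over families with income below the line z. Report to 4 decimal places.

Incomes under z: 31×₹1,000 (q = 31 of N = 113).
Normalized shortfalls: (4690−1000)/4690 = 0.7868 (×31).
Raised to α = 3.0: 0.48704 (×31).
Sum = 15.098099; FGT(3.0) = 15.098099 / 113 = 0.1336.

0.1336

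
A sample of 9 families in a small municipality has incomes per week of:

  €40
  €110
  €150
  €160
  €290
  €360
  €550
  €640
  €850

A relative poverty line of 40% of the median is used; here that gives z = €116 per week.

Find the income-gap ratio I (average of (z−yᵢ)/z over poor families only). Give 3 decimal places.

Below the line: €40, €110 (q = 2 of N = 9).
Relative gaps: 0.6552, 0.0517; sum = 0.706897.
I averages over the q = 2 poor units only: 0.706897 / 2 = 0.353.

0.353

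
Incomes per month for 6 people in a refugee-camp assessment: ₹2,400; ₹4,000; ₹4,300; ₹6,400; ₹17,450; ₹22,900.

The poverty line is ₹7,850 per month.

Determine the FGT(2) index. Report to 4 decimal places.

0.1602

Incomes under z: ₹2,400, ₹4,000, ₹4,300, ₹6,400 (q = 4 of N = 6).
Relative gaps: (7850−2400)/7850 = 0.6943; (7850−4000)/7850 = 0.4904; (7850−4300)/7850 = 0.4522; (7850−6400)/7850 = 0.1847.
Squared: 0.4820; 0.2405; 0.2045; 0.0341.
Sum = 0.961175; P₂ = 0.961175 / 6 = 0.1602.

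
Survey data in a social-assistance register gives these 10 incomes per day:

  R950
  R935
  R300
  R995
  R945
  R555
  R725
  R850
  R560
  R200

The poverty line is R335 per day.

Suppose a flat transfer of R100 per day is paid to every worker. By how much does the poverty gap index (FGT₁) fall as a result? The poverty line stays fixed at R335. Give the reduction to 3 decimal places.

Before: below the line — R200, R300; poverty gap index (FGT₁) = 0.05075.
After the R100 transfer: below the line — R300; poverty gap index (FGT₁) = 0.01045.
Reduction = 0.05075 − 0.01045 = 0.040.

0.040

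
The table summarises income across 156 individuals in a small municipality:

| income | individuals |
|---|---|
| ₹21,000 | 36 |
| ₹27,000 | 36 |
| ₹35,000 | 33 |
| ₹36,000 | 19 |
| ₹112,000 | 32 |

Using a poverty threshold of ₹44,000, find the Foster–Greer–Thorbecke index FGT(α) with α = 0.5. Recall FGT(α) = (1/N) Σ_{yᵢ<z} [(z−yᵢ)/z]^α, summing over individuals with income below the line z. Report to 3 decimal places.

0.458

Incomes under z: 36×₹21,000, 36×₹27,000, 33×₹35,000, 19×₹36,000 (q = 124 of N = 156).
Gap ratios (z−y)/z: (44000−21000)/44000 = 0.5227 (×36); (44000−27000)/44000 = 0.3864 (×36); (44000−35000)/44000 = 0.2045 (×33); (44000−36000)/44000 = 0.1818 (×19).
Raised to α = 0.5: 0.72300 (×36); 0.62158 (×36); 0.45227 (×33); 0.42640 (×19).
Sum = 71.431332; FGT(0.5) = 71.431332 / 156 = 0.458.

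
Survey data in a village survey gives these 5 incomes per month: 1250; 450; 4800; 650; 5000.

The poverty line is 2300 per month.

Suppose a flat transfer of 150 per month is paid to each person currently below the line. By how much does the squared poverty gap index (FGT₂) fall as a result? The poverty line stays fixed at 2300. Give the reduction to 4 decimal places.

Before: below the line — 450, 650, 1250; squared poverty gap index (FGT₂) = 0.274008.
After the 150 transfer: below the line — 600, 800, 1400; squared poverty gap index (FGT₂) = 0.224953.
Reduction = 0.274008 − 0.224953 = 0.0491.

0.0491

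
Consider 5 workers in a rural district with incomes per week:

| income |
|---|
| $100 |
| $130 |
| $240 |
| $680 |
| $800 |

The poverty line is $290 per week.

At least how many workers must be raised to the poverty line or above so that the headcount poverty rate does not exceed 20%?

3 of the 5 workers are poor, so H = 3/5 = 0.600.
A headcount ratio of at most 20% allows at most ⌊0.20 × 5⌋ = 1 poor workers.
So at least 3 − 1 = 2 must be lifted.

2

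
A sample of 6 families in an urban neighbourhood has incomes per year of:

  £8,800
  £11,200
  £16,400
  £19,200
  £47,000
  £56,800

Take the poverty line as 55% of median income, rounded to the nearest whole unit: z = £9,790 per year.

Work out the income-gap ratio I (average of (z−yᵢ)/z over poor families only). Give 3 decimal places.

Incomes under z: £8,800 (q = 1 of N = 6).
Shortfall ratios (z−y)/z: 0.1011; sum = 0.101124.
The income-gap ratio divides by q (the poor only): 0.101124 / 1 = 0.101.

0.101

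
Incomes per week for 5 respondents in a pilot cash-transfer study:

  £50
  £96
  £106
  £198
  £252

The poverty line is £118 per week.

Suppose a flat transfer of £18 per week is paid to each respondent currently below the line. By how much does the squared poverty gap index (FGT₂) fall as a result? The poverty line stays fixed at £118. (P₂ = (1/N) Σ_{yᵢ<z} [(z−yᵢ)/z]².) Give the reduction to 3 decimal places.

Before: below the line — £50, £96, £106; squared poverty gap index (FGT₂) = 0.07544.
After the £18 transfer: below the line — £68, £114; squared poverty gap index (FGT₂) = 0.03614.
Reduction = 0.07544 − 0.03614 = 0.039.

0.039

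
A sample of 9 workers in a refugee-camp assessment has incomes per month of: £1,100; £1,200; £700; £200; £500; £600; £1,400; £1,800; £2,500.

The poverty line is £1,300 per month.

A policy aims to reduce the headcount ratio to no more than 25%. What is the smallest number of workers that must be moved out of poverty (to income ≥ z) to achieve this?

Currently q = 6 of N = 9 are below the line (H = 0.667).
A headcount ratio of at most 25% allows at most ⌊0.25 × 9⌋ = 2 poor workers.
So at least 6 − 2 = 4 must be lifted.

4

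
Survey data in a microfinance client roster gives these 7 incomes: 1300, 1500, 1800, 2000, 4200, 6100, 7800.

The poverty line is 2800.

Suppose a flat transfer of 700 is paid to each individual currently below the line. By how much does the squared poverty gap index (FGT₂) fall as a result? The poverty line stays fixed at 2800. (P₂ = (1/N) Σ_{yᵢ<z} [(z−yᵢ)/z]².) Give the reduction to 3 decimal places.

0.082

Before: below the line — 1300, 1500, 1800, 2000; squared poverty gap index (FGT₂) = 0.10168.
After the 700 transfer: below the line — 2000, 2200, 2500, 2700; squared poverty gap index (FGT₂) = 0.02004.
Reduction = 0.10168 − 0.02004 = 0.082.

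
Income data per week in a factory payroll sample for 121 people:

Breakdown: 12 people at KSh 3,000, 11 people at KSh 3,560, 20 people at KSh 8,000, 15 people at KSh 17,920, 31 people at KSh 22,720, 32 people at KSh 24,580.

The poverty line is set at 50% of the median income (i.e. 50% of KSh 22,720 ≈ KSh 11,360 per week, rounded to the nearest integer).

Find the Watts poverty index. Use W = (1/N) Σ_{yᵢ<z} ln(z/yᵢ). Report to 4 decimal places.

0.2955

Below z: 12×KSh 3,000, 11×KSh 3,560, 20×KSh 8,000 (q = 43 of N = 121).
Log shortfalls: ln(11360/3000) = 1.3315 (×12); ln(11360/3560) = 1.1603 (×11); ln(11360/8000) = 0.3507 (×20).
W = 35.754687 / 121 = 0.2955.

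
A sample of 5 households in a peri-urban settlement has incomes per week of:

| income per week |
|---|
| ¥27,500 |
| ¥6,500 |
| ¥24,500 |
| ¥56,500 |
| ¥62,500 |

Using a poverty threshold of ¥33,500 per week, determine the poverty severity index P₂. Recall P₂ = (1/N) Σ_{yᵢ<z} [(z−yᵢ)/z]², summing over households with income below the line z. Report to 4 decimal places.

Below z: ¥6,500, ¥24,500, ¥27,500 (q = 3 of N = 5).
Relative gaps: (33500−6500)/33500 = 0.8060; (33500−24500)/33500 = 0.2687; (33500−27500)/33500 = 0.1791.
Squared: 0.6496; 0.0722; 0.0321.
Sum = 0.753843; P₂ = 0.753843 / 5 = 0.1508.

0.1508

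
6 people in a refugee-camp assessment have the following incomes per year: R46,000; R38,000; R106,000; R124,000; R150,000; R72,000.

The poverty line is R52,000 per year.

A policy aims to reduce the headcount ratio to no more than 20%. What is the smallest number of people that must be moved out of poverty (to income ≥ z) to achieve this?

Currently q = 2 of N = 6 are below the line (H = 0.333).
A headcount ratio of at most 20% allows at most ⌊0.20 × 6⌋ = 1 poor people.
So at least 2 − 1 = 1 must be lifted.

1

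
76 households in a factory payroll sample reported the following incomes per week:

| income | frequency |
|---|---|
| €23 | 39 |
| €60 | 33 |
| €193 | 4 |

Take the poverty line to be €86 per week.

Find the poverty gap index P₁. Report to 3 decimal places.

Below z: 39×€23, 33×€60 (q = 72 of N = 76).
Relative gaps: (86−23)/86 = 0.7326 (×39); (86−60)/86 = 0.3023 (×33).
Sum of shortfalls = 38.546512; P₁ averages over all N: 38.546512 / 76 = 0.507.

0.507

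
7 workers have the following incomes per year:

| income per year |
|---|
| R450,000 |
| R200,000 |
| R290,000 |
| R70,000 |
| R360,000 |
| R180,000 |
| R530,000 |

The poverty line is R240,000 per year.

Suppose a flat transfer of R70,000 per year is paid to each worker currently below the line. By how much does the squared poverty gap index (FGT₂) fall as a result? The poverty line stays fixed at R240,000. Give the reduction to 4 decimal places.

Before: below the line — R70,000, R180,000, R200,000; squared poverty gap index (FGT₂) = 0.084573.
After the R70,000 transfer: below the line — R140,000; squared poverty gap index (FGT₂) = 0.024802.
Reduction = 0.084573 − 0.024802 = 0.0598.

0.0598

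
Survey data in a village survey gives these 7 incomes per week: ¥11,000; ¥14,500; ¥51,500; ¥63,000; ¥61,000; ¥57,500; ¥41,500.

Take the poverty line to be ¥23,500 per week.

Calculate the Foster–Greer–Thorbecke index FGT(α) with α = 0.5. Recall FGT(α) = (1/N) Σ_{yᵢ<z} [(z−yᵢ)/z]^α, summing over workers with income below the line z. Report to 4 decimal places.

Below z: ¥11,000, ¥14,500 (q = 2 of N = 7).
Gap ratios (z−y)/z: (23500−11000)/23500 = 0.5319; (23500−14500)/23500 = 0.3830.
Raised to α = 0.5: 0.72932; 0.61885.
Sum = 1.348178; FGT(0.5) = 1.348178 / 7 = 0.1926.

0.1926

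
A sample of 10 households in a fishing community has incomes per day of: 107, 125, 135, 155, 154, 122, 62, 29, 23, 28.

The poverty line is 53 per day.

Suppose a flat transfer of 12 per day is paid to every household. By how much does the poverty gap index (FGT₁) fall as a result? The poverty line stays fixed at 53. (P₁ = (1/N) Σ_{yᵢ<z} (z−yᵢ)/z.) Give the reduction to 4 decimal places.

0.0679

Before: below the line — 23, 28, 29; poverty gap index (FGT₁) = 0.149057.
After the 12 transfer: below the line — 35, 40, 41; poverty gap index (FGT₁) = 0.081132.
Reduction = 0.149057 − 0.081132 = 0.0679.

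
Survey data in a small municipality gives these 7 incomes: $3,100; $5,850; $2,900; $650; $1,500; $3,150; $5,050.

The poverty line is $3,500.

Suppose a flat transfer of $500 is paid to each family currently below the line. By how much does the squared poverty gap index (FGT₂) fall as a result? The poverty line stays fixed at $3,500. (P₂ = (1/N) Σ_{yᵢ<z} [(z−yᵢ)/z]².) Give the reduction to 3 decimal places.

0.058

Before: below the line — $650, $1,500, $2,900, $3,100, $3,150; squared poverty gap index (FGT₂) = 0.14886.
After the $500 transfer: below the line — $1,150, $2,000, $3,400; squared poverty gap index (FGT₂) = 0.09076.
Reduction = 0.14886 − 0.09076 = 0.058.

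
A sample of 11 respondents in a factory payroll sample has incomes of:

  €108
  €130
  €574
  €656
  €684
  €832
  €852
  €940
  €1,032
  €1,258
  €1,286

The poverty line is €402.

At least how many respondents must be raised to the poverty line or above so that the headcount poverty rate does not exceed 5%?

2 of the 11 respondents are poor, so H = 2/11 = 0.182.
A headcount ratio of at most 5% allows at most ⌊0.05 × 11⌋ = 0 poor respondents.
So at least 2 − 0 = 2 must be lifted.

2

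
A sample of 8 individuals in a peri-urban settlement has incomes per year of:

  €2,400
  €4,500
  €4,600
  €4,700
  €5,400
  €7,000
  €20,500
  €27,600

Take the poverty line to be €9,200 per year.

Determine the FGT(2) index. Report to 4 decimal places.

Below the line: €2,400, €4,500, €4,600, €4,700, €5,400, €7,000 (q = 6 of N = 8).
Gap ratios (z−y)/z: (9200−2400)/9200 = 0.7391; (9200−4500)/9200 = 0.5109; (9200−4600)/9200 = 0.5000; (9200−4700)/9200 = 0.4891; (9200−5400)/9200 = 0.4130; (9200−7000)/9200 = 0.2391.
Squared: 0.5463; 0.2610; 0.2500; 0.2392; 0.1706; 0.0572.
Sum = 1.524338; P₂ = 1.524338 / 8 = 0.1905.

0.1905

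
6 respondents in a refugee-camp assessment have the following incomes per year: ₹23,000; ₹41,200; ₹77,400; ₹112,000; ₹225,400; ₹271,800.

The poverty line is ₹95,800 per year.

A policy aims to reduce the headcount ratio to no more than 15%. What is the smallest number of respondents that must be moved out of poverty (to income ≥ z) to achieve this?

3

3 of the 6 respondents are poor, so H = 3/6 = 0.500.
A headcount ratio of at most 15% allows at most ⌊0.15 × 6⌋ = 0 poor respondents.
So at least 3 − 0 = 3 must be lifted.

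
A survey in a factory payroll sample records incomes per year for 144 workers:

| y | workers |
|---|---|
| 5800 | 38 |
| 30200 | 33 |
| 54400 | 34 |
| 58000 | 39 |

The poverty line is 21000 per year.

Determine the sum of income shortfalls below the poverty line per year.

577600

Below z: 38×5800 (q = 38 of N = 144).
Individual gaps: 38×(21000−5800) = 577600.
Aggregate gap = 577600.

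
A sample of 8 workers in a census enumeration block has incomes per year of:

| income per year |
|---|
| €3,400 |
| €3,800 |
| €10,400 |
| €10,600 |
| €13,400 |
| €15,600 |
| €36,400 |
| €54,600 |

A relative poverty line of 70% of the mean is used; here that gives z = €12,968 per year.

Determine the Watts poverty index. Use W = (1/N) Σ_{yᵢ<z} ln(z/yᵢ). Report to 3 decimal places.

0.374

Below the line: €3,400, €3,800, €10,400, €10,600 (q = 4 of N = 8).
Log shortfalls: ln(12968/3400) = 1.3387; ln(12968/3800) = 1.2275; ln(12968/10400) = 0.2207; ln(12968/10600) = 0.2016.
W = 2.988503 / 8 = 0.374.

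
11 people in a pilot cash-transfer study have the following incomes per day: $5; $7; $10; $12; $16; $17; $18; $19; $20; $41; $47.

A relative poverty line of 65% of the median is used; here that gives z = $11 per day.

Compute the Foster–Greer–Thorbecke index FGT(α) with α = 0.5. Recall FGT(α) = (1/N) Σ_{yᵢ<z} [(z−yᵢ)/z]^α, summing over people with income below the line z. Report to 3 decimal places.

Below the line: $5, $7, $10 (q = 3 of N = 11).
Gap ratios (z−y)/z: (11−5)/11 = 0.5455; (11−7)/11 = 0.3636; (11−10)/11 = 0.0909.
Raised to α = 0.5: 0.73855; 0.60302; 0.30151.
Sum = 1.643083; FGT(0.5) = 1.643083 / 11 = 0.149.

0.149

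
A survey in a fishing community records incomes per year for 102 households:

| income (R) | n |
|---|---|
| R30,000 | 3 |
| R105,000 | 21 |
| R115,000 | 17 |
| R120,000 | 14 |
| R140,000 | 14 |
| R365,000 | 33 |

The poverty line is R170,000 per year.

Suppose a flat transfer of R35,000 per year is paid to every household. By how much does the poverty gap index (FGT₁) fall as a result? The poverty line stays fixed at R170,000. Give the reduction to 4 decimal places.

0.1352

Before: below the line — 3×R30,000, 21×R105,000, 17×R115,000, 14×R120,000, 14×R140,000; poverty gap index (FGT₁) = 0.221453.
After the R35,000 transfer: below the line — 3×R65,000, 21×R140,000, 17×R150,000, 14×R155,000; poverty gap index (FGT₁) = 0.086217.
Reduction = 0.221453 − 0.086217 = 0.1352.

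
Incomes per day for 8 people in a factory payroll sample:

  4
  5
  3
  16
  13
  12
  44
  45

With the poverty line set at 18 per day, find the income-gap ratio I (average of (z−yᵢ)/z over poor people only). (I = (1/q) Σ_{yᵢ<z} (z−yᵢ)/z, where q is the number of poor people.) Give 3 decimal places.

0.509

Below z: 3, 4, 5, 12, 13, 16 (q = 6 of N = 8).
Relative gaps: 0.8333, 0.7778, 0.7222, 0.3333, 0.2778, 0.1111; sum = 3.055556.
I averages over the q = 6 poor units only: 3.055556 / 6 = 0.509.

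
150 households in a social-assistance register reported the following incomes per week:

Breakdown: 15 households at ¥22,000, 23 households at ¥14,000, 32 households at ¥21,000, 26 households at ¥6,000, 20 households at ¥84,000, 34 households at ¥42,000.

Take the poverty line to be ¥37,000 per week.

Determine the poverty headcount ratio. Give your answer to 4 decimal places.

0.6400

96 of the 150 households have income below ¥37,000.
H = 96/150 = 0.6400.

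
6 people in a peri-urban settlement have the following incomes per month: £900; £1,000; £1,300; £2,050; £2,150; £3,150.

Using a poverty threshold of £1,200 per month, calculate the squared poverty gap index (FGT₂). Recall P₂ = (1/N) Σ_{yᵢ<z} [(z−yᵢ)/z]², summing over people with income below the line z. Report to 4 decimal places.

0.0150

Below z: £900, £1,000 (q = 2 of N = 6).
Relative gaps: (1200−900)/1200 = 0.2500; (1200−1000)/1200 = 0.1667.
Squared: 0.0625; 0.0278.
Sum = 0.090278; P₂ = 0.090278 / 6 = 0.0150.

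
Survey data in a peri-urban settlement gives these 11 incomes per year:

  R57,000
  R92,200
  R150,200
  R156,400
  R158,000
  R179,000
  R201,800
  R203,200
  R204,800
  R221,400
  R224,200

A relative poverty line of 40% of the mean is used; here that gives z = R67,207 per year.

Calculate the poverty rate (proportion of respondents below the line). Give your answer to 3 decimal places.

0.091

1 of the 11 respondents have income below R67,207.
H = 1/11 = 0.091.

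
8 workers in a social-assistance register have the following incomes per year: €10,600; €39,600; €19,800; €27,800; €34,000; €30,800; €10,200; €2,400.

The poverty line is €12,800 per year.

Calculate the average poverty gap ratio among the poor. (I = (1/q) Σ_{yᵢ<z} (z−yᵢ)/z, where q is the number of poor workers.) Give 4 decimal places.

Poor units: €2,400, €10,200, €10,600 (q = 3 of N = 8).
Relative gaps: 0.8125, 0.2031, 0.1719; sum = 1.187500.
I averages over the q = 3 poor units only: 1.187500 / 3 = 0.3958.

0.3958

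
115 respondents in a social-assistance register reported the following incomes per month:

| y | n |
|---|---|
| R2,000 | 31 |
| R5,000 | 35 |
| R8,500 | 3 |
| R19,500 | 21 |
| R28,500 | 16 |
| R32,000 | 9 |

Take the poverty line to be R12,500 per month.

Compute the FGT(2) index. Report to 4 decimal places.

0.3024

Below the line: 31×R2,000, 35×R5,000, 3×R8,500 (q = 69 of N = 115).
Normalized shortfalls: (12500−2000)/12500 = 0.8400 (×31); (12500−5000)/12500 = 0.6000 (×35); (12500−8500)/12500 = 0.3200 (×3).
Squared: 0.7056 (×31); 0.3600 (×35); 0.1024 (×3).
Sum = 34.780800; P₂ = 34.780800 / 115 = 0.3024.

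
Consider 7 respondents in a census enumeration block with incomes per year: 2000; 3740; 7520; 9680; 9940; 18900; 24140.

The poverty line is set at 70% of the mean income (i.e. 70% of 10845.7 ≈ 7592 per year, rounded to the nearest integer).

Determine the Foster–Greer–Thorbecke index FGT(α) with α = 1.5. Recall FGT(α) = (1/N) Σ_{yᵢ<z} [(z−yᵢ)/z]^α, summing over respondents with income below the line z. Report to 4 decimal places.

Poor units: 2000, 3740, 7520 (q = 3 of N = 7).
Shortfall ratios: (7592−2000)/7592 = 0.7366; (7592−3740)/7592 = 0.5074; (7592−7520)/7592 = 0.0095.
Raised to α = 1.5: 0.63214; 0.36141; 0.00092.
Sum = 0.994474; FGT(1.5) = 0.994474 / 7 = 0.1421.

0.1421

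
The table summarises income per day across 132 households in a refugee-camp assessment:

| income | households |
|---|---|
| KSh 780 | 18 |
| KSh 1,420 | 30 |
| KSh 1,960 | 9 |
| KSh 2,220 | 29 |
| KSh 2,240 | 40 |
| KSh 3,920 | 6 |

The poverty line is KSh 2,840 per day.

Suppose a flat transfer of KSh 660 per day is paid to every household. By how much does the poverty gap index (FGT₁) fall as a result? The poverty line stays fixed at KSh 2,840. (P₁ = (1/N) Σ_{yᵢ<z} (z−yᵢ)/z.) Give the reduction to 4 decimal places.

Before: below the line — 18×KSh 780, 30×KSh 1,420, 9×KSh 1,960, 29×KSh 2,220, 40×KSh 2,240; poverty gap index (FGT₁) = 0.345657.
After the KSh 660 transfer: below the line — 18×KSh 1,440, 30×KSh 2,080, 9×KSh 2,620; poverty gap index (FGT₁) = 0.133323.
Reduction = 0.345657 − 0.133323 = 0.2123.

0.2123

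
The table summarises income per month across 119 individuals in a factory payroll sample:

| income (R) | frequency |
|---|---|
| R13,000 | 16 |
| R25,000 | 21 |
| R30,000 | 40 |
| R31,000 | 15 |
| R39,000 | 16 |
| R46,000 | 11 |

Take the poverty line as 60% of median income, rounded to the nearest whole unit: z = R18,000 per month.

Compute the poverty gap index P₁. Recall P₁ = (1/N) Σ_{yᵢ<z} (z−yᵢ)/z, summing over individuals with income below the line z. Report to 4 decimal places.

0.0373

Below the line: 16×R13,000 (q = 16 of N = 119).
Gap ratios (z−y)/z: (18000−13000)/18000 = 0.2778 (×16).
Sum of shortfalls = 4.444444; P₁ averages over all N: 4.444444 / 119 = 0.0373.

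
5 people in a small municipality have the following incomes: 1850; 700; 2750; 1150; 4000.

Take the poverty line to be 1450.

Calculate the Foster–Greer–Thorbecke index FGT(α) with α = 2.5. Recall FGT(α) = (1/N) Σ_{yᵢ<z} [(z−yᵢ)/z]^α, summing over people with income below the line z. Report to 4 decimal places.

0.0424

Below the line: 700, 1150 (q = 2 of N = 5).
Normalized shortfalls: (1450−700)/1450 = 0.5172; (1450−1150)/1450 = 0.2069.
Raised to α = 2.5: 0.19241; 0.01947.
Sum = 0.211883; FGT(2.5) = 0.211883 / 5 = 0.0424.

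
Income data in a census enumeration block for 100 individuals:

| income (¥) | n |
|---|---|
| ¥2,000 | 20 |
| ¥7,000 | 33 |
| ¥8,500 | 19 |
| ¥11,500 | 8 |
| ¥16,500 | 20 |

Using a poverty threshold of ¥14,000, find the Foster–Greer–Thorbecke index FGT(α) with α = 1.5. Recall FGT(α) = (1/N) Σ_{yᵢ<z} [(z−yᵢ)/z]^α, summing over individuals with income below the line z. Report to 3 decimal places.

Poor units: 20×¥2,000, 33×¥7,000, 19×¥8,500, 8×¥11,500 (q = 80 of N = 100).
Normalized shortfalls: (14000−2000)/14000 = 0.8571 (×20); (14000−7000)/14000 = 0.5000 (×33); (14000−8500)/14000 = 0.3929 (×19); (14000−11500)/14000 = 0.1786 (×8).
Raised to α = 1.5: 0.79356 (×20); 0.35355 (×33); 0.24624 (×19); 0.07546 (×8).
Sum = 32.820634; FGT(1.5) = 32.820634 / 100 = 0.328.

0.328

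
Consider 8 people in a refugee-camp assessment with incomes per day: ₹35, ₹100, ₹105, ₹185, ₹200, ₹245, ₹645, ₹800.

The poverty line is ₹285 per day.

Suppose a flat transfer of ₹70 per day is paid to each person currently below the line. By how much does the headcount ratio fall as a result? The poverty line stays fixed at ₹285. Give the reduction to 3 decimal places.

0.125

Before: below the line — ₹35, ₹100, ₹105, ₹185, ₹200, ₹245; headcount ratio = 0.75000.
After the ₹70 transfer: below the line — ₹105, ₹170, ₹175, ₹255, ₹270; headcount ratio = 0.62500.
Reduction = 0.75000 − 0.62500 = 0.125.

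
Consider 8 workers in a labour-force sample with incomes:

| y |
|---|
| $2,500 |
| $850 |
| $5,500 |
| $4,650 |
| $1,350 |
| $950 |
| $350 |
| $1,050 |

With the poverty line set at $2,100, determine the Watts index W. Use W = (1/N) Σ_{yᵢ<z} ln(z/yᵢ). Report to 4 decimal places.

0.5781

Incomes under z: $350, $850, $950, $1,050, $1,350 (q = 5 of N = 8).
Log gaps: ln(2100/350) = 1.7918; ln(2100/850) = 0.9045; ln(2100/950) = 0.7932; ln(2100/1050) = 0.6931; ln(2100/1350) = 0.4418.
W = 4.624426 / 8 = 0.5781.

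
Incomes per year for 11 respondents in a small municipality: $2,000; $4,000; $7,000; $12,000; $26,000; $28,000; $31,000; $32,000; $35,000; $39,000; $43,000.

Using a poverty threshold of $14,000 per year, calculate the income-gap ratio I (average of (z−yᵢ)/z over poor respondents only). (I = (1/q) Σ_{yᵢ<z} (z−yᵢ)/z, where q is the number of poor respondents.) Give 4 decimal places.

0.5536

Incomes under z: $2,000, $4,000, $7,000, $12,000 (q = 4 of N = 11).
Relative gaps: 0.8571, 0.7143, 0.5000, 0.1429; sum = 2.214286.
The income-gap ratio divides by q (the poor only): 2.214286 / 4 = 0.5536.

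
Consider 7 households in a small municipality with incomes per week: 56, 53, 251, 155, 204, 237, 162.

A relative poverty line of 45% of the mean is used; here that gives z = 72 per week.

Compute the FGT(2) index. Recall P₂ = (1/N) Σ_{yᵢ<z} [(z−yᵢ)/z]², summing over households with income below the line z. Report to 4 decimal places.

0.0170

Poor units: 53, 56 (q = 2 of N = 7).
Shortfall ratios: (72−53)/72 = 0.2639; (72−56)/72 = 0.2222.
Squared: 0.0696; 0.0494.
Sum = 0.119020; P₂ = 0.119020 / 7 = 0.0170.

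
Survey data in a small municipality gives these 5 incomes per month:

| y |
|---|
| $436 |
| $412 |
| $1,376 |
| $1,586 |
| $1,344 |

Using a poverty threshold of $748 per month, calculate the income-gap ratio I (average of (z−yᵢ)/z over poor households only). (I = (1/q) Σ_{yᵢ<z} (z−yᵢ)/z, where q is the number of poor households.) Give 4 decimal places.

Below z: $412, $436 (q = 2 of N = 5).
Shortfall ratios (z−y)/z: 0.4492, 0.4171; sum = 0.866310.
I averages over the q = 2 poor units only: 0.866310 / 2 = 0.4332.

0.4332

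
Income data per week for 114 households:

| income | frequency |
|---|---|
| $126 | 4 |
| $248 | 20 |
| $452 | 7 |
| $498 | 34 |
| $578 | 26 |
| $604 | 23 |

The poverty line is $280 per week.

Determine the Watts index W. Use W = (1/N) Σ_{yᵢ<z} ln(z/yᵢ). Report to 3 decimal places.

Below the line: 4×$126, 20×$248 (q = 24 of N = 114).
Log shortfalls: ln(280/126) = 0.7985 (×4); ln(280/248) = 0.1214 (×20).
W = 5.621248 / 114 = 0.049.

0.049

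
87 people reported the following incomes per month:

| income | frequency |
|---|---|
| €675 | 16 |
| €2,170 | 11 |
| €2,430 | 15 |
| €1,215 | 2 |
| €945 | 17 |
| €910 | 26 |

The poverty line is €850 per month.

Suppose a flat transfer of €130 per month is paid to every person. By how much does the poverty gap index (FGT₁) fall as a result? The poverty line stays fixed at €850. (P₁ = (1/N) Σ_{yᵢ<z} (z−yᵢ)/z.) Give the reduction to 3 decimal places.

0.028

Before: below the line — 16×€675; poverty gap index (FGT₁) = 0.03786.
After the €130 transfer: below the line — 16×€805; poverty gap index (FGT₁) = 0.00974.
Reduction = 0.03786 − 0.00974 = 0.028.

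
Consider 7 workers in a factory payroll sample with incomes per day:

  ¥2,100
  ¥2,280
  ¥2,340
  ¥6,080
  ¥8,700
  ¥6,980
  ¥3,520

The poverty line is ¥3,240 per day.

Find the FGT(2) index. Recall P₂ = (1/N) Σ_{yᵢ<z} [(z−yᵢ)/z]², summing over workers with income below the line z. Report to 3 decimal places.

0.041

Below z: ¥2,100, ¥2,280, ¥2,340 (q = 3 of N = 7).
Gap ratios (z−y)/z: (3240−2100)/3240 = 0.3519; (3240−2280)/3240 = 0.2963; (3240−2340)/3240 = 0.2778.
Squared: 0.1238; 0.0878; 0.0772.
Sum = 0.288752; P₂ = 0.288752 / 7 = 0.041.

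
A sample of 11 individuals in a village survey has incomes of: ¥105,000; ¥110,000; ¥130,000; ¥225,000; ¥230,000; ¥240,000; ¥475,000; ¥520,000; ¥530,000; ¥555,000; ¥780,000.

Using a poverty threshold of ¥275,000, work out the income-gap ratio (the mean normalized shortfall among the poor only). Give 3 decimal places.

Below z: ¥105,000, ¥110,000, ¥130,000, ¥225,000, ¥230,000, ¥240,000 (q = 6 of N = 11).
Shortfall ratios (z−y)/z: 0.6182, 0.6000, 0.5273, 0.1818, 0.1636, 0.1273; sum = 2.218182.
I averages over the q = 6 poor units only: 2.218182 / 6 = 0.370.

0.370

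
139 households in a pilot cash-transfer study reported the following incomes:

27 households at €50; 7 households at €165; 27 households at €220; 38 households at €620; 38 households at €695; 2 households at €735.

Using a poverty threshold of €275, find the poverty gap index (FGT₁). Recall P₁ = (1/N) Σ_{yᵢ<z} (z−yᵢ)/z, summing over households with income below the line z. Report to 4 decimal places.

0.2179

Below the line: 27×€50, 7×€165, 27×€220 (q = 61 of N = 139).
Relative gaps: (275−50)/275 = 0.8182 (×27); (275−165)/275 = 0.4000 (×7); (275−220)/275 = 0.2000 (×27).
Sum of shortfalls = 30.290909; P₁ averages over all N: 30.290909 / 139 = 0.2179.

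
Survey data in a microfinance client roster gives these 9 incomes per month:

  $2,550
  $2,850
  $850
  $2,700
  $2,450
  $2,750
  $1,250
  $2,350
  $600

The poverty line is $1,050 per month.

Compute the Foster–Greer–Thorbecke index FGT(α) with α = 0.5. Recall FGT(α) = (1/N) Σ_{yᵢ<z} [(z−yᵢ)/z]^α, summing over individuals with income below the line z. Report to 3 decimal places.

0.121

Poor units: $600, $850 (q = 2 of N = 9).
Gap ratios (z−y)/z: (1050−600)/1050 = 0.4286; (1050−850)/1050 = 0.1905.
Raised to α = 0.5: 0.65465; 0.43644.
Sum = 1.091089; FGT(0.5) = 1.091089 / 9 = 0.121.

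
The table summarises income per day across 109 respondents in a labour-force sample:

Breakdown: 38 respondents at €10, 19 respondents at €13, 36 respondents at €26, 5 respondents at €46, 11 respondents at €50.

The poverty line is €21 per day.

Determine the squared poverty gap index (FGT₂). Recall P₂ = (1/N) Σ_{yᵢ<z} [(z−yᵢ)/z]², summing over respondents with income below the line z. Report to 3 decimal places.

0.121

Below the line: 38×€10, 19×€13 (q = 57 of N = 109).
Relative gaps: (21−10)/21 = 0.5238 (×38); (21−13)/21 = 0.3810 (×19).
Squared: 0.2744 (×38); 0.1451 (×19).
Sum = 13.183673; P₂ = 13.183673 / 109 = 0.121.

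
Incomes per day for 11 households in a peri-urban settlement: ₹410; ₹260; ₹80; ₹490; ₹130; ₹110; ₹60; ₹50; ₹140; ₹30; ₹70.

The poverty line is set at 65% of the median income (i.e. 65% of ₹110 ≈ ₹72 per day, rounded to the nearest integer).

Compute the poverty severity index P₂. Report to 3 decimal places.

0.042

Incomes under z: ₹30, ₹50, ₹60, ₹70 (q = 4 of N = 11).
Gap ratios (z−y)/z: (72−30)/72 = 0.5833; (72−50)/72 = 0.3056; (72−60)/72 = 0.1667; (72−70)/72 = 0.0278.
Squared: 0.3403; 0.0934; 0.0278; 0.0008.
Sum = 0.462191; P₂ = 0.462191 / 11 = 0.042.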